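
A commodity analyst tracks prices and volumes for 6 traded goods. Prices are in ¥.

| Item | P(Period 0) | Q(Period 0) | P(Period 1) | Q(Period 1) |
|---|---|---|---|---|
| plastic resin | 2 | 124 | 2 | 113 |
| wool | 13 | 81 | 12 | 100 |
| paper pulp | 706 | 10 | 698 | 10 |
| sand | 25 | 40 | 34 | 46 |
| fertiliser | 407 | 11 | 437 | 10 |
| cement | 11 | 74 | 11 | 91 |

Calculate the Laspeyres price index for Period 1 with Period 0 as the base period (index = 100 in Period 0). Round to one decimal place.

103.6

Laspeyres price index uses base-period quantities as weights.
ΣP(Period 1)·Q(Period 0) = 2×124 + 12×81 + 698×10 + 34×40 + 437×11 + 11×74 = 248 + 972 + 6980 + 1360 + 4807 + 814 = 15181
ΣP(Period 0)·Q(Period 0) = 2×124 + 13×81 + 706×10 + 25×40 + 407×11 + 11×74 = 248 + 1053 + 7060 + 1000 + 4477 + 814 = 14652
Index = 15181 / 14652 × 100 = 103.6104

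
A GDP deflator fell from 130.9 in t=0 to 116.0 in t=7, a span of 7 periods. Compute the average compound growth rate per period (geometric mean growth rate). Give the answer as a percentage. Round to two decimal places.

Growth factor = (116.0/130.9)^(1/7) = (0.886173)^(1/7) = 0.982885
Growth rate = 0.982885 − 1 = -0.017115 = -1.7115%

-1.71%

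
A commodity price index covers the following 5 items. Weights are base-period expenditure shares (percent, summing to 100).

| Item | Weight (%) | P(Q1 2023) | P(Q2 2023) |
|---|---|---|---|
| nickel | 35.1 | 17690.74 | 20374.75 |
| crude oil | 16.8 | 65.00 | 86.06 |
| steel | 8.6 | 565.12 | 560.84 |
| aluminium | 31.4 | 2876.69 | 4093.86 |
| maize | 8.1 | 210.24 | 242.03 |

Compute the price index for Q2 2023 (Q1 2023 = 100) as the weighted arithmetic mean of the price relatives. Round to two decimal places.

125.21

nickel: 35.1 × (20374.75/17690.74) = 35.1 × 1.151718 = 40.4253
crude oil: 16.8 × (86.06/65.00) = 16.8 × 1.324000 = 22.2432
steel: 8.6 × (560.84/565.12) = 8.6 × 0.992426 = 8.5349
aluminium: 31.4 × (4093.86/2876.69) = 31.4 × 1.423115 = 44.6858
maize: 8.1 × (242.03/210.24) = 8.1 × 1.151208 = 9.3248
Index = Σ wᵢ·(p₁ᵢ/p₀ᵢ) = 40.4253 + 22.2432 + 8.5349 + 44.6858 + 9.3248 = 125.2140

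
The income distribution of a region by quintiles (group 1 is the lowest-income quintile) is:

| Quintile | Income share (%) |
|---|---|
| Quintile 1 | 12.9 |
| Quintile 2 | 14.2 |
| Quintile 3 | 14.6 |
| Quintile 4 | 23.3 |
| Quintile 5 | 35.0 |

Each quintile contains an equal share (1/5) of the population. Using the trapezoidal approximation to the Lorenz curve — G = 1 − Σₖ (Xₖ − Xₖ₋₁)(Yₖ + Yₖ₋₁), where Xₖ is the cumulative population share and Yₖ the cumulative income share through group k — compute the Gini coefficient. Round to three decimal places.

0.213

Cumulative income shares Yₖ: 0.1290, 0.2710, 0.4170, 0.6500, 1.0000
Σ (Xₖ−Xₖ₋₁)(Yₖ+Yₖ₋₁) = (1/5)(0.1290+0.0000) + (1/5)(0.2710+0.1290) + (1/5)(0.4170+0.2710) + (1/5)(0.6500+0.4170) + (1/5)(1.0000+0.6500)
  = 0.0258 + 0.0800 + 0.1376 + 0.2134 + 0.3300 = 0.7868
G = 1 − 0.7868 = 0.2132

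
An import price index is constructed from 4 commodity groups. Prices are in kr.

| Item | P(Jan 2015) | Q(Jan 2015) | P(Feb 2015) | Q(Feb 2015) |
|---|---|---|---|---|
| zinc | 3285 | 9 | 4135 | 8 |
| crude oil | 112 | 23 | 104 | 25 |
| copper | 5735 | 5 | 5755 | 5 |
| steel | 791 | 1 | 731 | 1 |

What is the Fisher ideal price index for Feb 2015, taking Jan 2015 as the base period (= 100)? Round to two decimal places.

Laspeyres component (base-period weights):
ΣP(Feb 2015)Q(Jan 2015) = 4135×9 + 104×23 + 5755×5 + 731×1 = 37215 + 2392 + 28775 + 731 = 69113
ΣP(Jan 2015)Q(Jan 2015) = 3285×9 + 112×23 + 5735×5 + 791×1 = 29565 + 2576 + 28675 + 791 = 61607
L = 69113 / 61607 × 100 = 112.1837
Paasche component (current-period weights):
ΣP(Feb 2015)Q(Feb 2015) = 4135×8 + 104×25 + 5755×5 + 731×1 = 33080 + 2600 + 28775 + 731 = 65186
ΣP(Jan 2015)Q(Feb 2015) = 3285×8 + 112×25 + 5735×5 + 791×1 = 26280 + 2800 + 28675 + 791 = 58546
P = 65186 / 58546 × 100 = 111.3415
Fisher = √(L × P) = √(112.1837 × 111.3415) = 111.7618

111.76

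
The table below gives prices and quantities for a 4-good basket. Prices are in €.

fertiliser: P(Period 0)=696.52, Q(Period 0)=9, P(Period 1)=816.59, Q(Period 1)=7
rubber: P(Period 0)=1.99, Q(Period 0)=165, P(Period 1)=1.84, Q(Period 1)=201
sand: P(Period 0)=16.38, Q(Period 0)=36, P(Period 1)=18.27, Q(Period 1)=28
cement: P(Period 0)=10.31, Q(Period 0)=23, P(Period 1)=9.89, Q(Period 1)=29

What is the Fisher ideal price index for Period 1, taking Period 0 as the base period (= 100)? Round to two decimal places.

Laspeyres component (base-period weights):
ΣP(Period 1)Q(Period 0) = 816.59×9 + 1.84×165 + 18.27×36 + 9.89×23 = 7349.31 + 303.6 + 657.72 + 227.47 = 8538.1
ΣP(Period 0)Q(Period 0) = 696.52×9 + 1.99×165 + 16.38×36 + 10.31×23 = 6268.68 + 328.35 + 589.68 + 237.13 = 7423.84
L = 8538.1 / 7423.84 × 100 = 115.0092
Paasche component (current-period weights):
ΣP(Period 1)Q(Period 1) = 816.59×7 + 1.84×201 + 18.27×28 + 9.89×29 = 5716.13 + 369.84 + 511.56 + 286.81 = 6884.34
ΣP(Period 0)Q(Period 1) = 696.52×7 + 1.99×201 + 16.38×28 + 10.31×29 = 4875.64 + 399.99 + 458.64 + 298.99 = 6033.26
P = 6884.34 / 6033.26 × 100 = 114.1065
Fisher = √(L × P) = √(115.0092 × 114.1065) = 114.5570

114.56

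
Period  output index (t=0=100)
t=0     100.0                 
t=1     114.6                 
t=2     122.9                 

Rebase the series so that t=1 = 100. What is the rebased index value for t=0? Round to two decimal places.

87.26

Rebased(t=0) = 100.0 / 114.6 × 100 = 87.2600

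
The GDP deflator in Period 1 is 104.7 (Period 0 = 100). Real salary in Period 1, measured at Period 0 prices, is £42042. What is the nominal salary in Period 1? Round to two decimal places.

Nominal = Real × (Index/100) = 42042 × (104.7/100)
        = 42042 × 1.047 = 44017.9740

44017.97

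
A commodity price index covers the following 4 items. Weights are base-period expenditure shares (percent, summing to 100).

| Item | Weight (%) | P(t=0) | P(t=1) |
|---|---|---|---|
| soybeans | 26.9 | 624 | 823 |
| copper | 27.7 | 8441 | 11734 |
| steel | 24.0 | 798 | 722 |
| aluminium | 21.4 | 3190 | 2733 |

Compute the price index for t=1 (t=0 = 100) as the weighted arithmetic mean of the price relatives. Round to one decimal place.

soybeans: 26.9 × (823/624) = 26.9 × 1.318910 = 35.4787
copper: 27.7 × (11734/8441) = 27.7 × 1.390120 = 38.5063
steel: 24.0 × (722/798) = 24.0 × 0.904762 = 21.7143
aluminium: 21.4 × (2733/3190) = 21.4 × 0.856740 = 18.3342
Index = Σ wᵢ·(p₁ᵢ/p₀ᵢ) = 35.4787 + 38.5063 + 21.7143 + 18.3342 = 114.0335

114.0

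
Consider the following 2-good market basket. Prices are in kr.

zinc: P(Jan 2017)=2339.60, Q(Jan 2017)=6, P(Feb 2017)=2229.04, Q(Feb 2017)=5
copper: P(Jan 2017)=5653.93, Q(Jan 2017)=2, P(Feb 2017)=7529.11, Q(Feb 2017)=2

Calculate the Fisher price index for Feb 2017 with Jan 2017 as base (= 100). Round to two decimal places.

Laspeyres component (base-period weights):
ΣP(Feb 2017)Q(Jan 2017) = 2229.04×6 + 7529.11×2 = 13374.24 + 15058.22 = 28432.46
ΣP(Jan 2017)Q(Jan 2017) = 2339.60×6 + 5653.93×2 = 14037.6 + 11307.86 = 25345.46
L = 28432.46 / 25345.46 × 100 = 112.1797
Paasche component (current-period weights):
ΣP(Feb 2017)Q(Feb 2017) = 2229.04×5 + 7529.11×2 = 11145.2 + 15058.22 = 26203.42
ΣP(Jan 2017)Q(Feb 2017) = 2339.60×5 + 5653.93×2 = 11698 + 11307.86 = 23005.86
P = 26203.42 / 23005.86 × 100 = 113.8989
Fisher = √(L × P) = √(112.1797 × 113.8989) = 113.0360

113.04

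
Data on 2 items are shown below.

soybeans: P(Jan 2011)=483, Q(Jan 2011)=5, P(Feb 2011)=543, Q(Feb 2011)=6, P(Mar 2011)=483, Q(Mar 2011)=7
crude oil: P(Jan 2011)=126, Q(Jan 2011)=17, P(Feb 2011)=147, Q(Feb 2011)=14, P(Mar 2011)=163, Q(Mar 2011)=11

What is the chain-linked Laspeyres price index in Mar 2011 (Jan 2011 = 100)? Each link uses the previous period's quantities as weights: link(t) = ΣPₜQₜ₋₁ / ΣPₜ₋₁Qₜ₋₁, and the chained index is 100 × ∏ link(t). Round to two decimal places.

111.49

Link Jan 2011→Feb 2011:
ΣP(Feb 2011)Q(Jan 2011) = 543×5 + 147×17 = 2715 + 2499 = 5214
ΣP(Jan 2011)Q(Jan 2011) = 483×5 + 126×17 = 2415 + 2142 = 4557
link = 5214/4557 = 1.144174
Link Feb 2011→Mar 2011:
ΣP(Mar 2011)Q(Feb 2011) = 483×6 + 163×14 = 2898 + 2282 = 5180
ΣP(Feb 2011)Q(Feb 2011) = 543×6 + 147×14 = 3258 + 2058 = 5316
link = 5180/5316 = 0.974417
Chained index = 100 × 1.144174 × 0.974417 = 111.4902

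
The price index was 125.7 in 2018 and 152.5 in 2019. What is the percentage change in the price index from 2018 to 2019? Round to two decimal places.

21.32%

Change = (152.5 − 125.7) / 125.7 × 100
       = 26.8 / 125.7 × 100 = 21.3206%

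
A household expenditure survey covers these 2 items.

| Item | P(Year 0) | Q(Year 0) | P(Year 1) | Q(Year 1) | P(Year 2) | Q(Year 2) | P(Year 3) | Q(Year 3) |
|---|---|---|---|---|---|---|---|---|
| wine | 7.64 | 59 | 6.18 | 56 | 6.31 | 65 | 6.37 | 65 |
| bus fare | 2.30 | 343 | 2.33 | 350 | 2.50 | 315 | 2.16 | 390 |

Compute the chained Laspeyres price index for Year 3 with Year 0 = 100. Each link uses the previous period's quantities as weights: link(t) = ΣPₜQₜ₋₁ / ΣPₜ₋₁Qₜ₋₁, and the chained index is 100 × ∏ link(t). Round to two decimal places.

90.72

Link Year 0→Year 1:
ΣP(Year 1)Q(Year 0) = 6.18×59 + 2.33×343 = 364.62 + 799.19 = 1163.81
ΣP(Year 0)Q(Year 0) = 7.64×59 + 2.30×343 = 450.76 + 788.9 = 1239.66
link = 1163.81/1239.66 = 0.938814
Link Year 1→Year 2:
ΣP(Year 2)Q(Year 1) = 6.31×56 + 2.50×350 = 353.36 + 875 = 1228.36
ΣP(Year 1)Q(Year 1) = 6.18×56 + 2.33×350 = 346.08 + 815.5 = 1161.58
link = 1228.36/1161.58 = 1.057491
Link Year 2→Year 3:
ΣP(Year 3)Q(Year 2) = 6.37×65 + 2.16×315 = 414.05 + 680.4 = 1094.45
ΣP(Year 2)Q(Year 2) = 6.31×65 + 2.50×315 = 410.15 + 787.5 = 1197.65
link = 1094.45/1197.65 = 0.913831
Chained index = 100 × 0.938814 × 1.057491 × 0.913831 = 90.7240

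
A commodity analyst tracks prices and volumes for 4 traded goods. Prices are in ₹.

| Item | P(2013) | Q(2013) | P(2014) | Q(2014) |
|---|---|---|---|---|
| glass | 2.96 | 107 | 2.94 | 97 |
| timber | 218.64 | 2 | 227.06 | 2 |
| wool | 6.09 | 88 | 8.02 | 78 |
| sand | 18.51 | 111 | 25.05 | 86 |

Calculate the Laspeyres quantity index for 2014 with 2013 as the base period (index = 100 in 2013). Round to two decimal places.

Laspeyres quantity index uses base-period prices as weights.
ΣP(2013)·Q(2014) = 2.96×97 + 218.64×2 + 6.09×78 + 18.51×86 = 287.12 + 437.28 + 475.02 + 1591.86 = 2791.28
ΣP(2013)·Q(2013) = 2.96×107 + 218.64×2 + 6.09×88 + 18.51×111 = 316.72 + 437.28 + 535.92 + 2054.61 = 3344.53
Index = 2791.28 / 3344.53 × 100 = 83.4581

83.46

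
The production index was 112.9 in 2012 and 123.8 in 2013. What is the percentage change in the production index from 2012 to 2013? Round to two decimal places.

9.65%

Change = (123.8 − 112.9) / 112.9 × 100
       = 10.9 / 112.9 × 100 = 9.6546%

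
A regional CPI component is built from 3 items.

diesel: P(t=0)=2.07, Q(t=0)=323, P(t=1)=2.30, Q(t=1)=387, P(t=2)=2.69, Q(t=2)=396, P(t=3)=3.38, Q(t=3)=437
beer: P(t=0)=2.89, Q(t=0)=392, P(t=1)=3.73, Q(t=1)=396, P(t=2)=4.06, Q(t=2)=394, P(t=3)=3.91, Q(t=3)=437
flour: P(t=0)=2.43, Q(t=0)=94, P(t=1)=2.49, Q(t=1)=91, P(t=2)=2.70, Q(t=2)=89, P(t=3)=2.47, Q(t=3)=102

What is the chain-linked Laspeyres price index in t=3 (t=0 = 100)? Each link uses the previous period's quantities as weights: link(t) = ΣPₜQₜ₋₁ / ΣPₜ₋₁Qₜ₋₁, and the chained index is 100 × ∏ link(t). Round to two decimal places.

Link t=0→t=1:
ΣP(t=1)Q(t=0) = 2.30×323 + 3.73×392 + 2.49×94 = 742.9 + 1462.16 + 234.06 = 2439.12
ΣP(t=0)Q(t=0) = 2.07×323 + 2.89×392 + 2.43×94 = 668.61 + 1132.88 + 228.42 = 2029.91
link = 2439.12/2029.91 = 1.201590
Link t=1→t=2:
ΣP(t=2)Q(t=1) = 2.69×387 + 4.06×396 + 2.70×91 = 1041.03 + 1607.76 + 245.7 = 2894.49
ΣP(t=1)Q(t=1) = 2.30×387 + 3.73×396 + 2.49×91 = 890.1 + 1477.08 + 226.59 = 2593.77
link = 2894.49/2593.77 = 1.115939
Link t=2→t=3:
ΣP(t=3)Q(t=2) = 3.38×396 + 3.91×394 + 2.47×89 = 1338.48 + 1540.54 + 219.83 = 3098.85
ΣP(t=2)Q(t=2) = 2.69×396 + 4.06×394 + 2.70×89 = 1065.24 + 1599.64 + 240.3 = 2905.18
link = 3098.85/2905.18 = 1.066664
Chained index = 100 × 1.201590 × 1.115939 × 1.066664 = 143.0291

143.03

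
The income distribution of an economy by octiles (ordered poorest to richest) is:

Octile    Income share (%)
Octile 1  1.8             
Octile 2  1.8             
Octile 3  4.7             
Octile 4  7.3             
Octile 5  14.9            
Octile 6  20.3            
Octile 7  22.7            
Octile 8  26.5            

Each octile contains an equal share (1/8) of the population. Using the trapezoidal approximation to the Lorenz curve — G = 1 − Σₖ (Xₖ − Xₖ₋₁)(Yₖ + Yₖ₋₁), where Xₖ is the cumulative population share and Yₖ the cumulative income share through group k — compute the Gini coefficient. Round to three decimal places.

Cumulative income shares Yₖ: 0.0180, 0.0360, 0.0830, 0.1560, 0.3050, 0.5080, 0.7350, 1.0000
Σ (Xₖ−Xₖ₋₁)(Yₖ+Yₖ₋₁) = (1/8)(0.0180+0.0000) + (1/8)(0.0360+0.0180) + (1/8)(0.0830+0.0360) + (1/8)(0.1560+0.0830) + (1/8)(0.3050+0.1560) + (1/8)(0.5080+0.3050) + (1/8)(0.7350+0.5080) + (1/8)(1.0000+0.7350)
  = 0.0023 + 0.0068 + 0.0149 + 0.0299 + 0.0576 + 0.1016 + 0.1554 + 0.2169 = 0.5852
G = 1 − 0.5852 = 0.4148

0.415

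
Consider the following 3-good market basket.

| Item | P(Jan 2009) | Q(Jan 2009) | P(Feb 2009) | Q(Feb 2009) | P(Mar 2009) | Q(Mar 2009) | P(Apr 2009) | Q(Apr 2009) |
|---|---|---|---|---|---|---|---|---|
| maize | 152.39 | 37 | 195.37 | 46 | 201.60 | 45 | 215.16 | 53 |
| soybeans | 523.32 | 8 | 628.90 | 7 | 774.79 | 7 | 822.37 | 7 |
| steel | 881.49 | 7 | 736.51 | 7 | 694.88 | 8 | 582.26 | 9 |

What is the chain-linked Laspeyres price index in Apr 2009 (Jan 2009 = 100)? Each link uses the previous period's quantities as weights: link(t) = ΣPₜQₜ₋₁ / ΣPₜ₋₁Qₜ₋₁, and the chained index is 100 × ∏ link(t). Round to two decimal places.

Link Jan 2009→Feb 2009:
ΣP(Feb 2009)Q(Jan 2009) = 195.37×37 + 628.90×8 + 736.51×7 = 7228.69 + 5031.2 + 5155.57 = 17415.46
ΣP(Jan 2009)Q(Jan 2009) = 152.39×37 + 523.32×8 + 881.49×7 = 5638.43 + 4186.56 + 6170.43 = 15995.42
link = 17415.46/15995.42 = 1.088778
Link Feb 2009→Mar 2009:
ΣP(Mar 2009)Q(Feb 2009) = 201.60×46 + 774.79×7 + 694.88×7 = 9273.6 + 5423.53 + 4864.16 = 19561.29
ΣP(Feb 2009)Q(Feb 2009) = 195.37×46 + 628.90×7 + 736.51×7 = 8987.02 + 4402.3 + 5155.57 = 18544.89
link = 19561.29/18544.89 = 1.054808
Link Mar 2009→Apr 2009:
ΣP(Apr 2009)Q(Mar 2009) = 215.16×45 + 822.37×7 + 582.26×8 = 9682.2 + 5756.59 + 4658.08 = 20096.87
ΣP(Mar 2009)Q(Mar 2009) = 201.60×45 + 774.79×7 + 694.88×8 = 9072 + 5423.53 + 5559.04 = 20054.57
link = 20096.87/20054.57 = 1.002109
Chained index = 100 × 1.088778 × 1.054808 × 1.002109 = 115.0874

115.09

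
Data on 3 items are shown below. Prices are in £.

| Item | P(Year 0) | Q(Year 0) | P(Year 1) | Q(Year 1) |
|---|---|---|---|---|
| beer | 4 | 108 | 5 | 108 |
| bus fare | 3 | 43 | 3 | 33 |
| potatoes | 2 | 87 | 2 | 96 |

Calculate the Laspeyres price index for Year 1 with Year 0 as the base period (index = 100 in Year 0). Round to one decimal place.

114.7

Laspeyres price index uses base-period quantities as weights.
ΣP(Year 1)·Q(Year 0) = 5×108 + 3×43 + 2×87 = 540 + 129 + 174 = 843
ΣP(Year 0)·Q(Year 0) = 4×108 + 3×43 + 2×87 = 432 + 129 + 174 = 735
Index = 843 / 735 × 100 = 114.6939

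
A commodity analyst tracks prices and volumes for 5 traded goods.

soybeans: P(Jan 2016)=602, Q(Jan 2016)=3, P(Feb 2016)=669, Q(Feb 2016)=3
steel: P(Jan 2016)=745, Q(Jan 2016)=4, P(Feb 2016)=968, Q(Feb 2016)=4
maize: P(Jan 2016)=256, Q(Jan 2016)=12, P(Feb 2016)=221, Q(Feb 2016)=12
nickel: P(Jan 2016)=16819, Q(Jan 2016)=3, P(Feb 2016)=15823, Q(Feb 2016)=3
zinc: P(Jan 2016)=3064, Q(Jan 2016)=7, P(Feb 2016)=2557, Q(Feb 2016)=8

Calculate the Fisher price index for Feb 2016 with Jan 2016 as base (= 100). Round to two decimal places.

92.48

Laspeyres component (base-period weights):
ΣP(Feb 2016)Q(Jan 2016) = 669×3 + 968×4 + 221×12 + 15823×3 + 2557×7 = 2007 + 3872 + 2652 + 47469 + 17899 = 73899
ΣP(Jan 2016)Q(Jan 2016) = 602×3 + 745×4 + 256×12 + 16819×3 + 3064×7 = 1806 + 2980 + 3072 + 50457 + 21448 = 79763
L = 73899 / 79763 × 100 = 92.6482
Paasche component (current-period weights):
ΣP(Feb 2016)Q(Feb 2016) = 669×3 + 968×4 + 221×12 + 15823×3 + 2557×8 = 2007 + 3872 + 2652 + 47469 + 20456 = 76456
ΣP(Jan 2016)Q(Feb 2016) = 602×3 + 745×4 + 256×12 + 16819×3 + 3064×8 = 1806 + 2980 + 3072 + 50457 + 24512 = 82827
P = 76456 / 82827 × 100 = 92.3081
Fisher = √(L × P) = √(92.6482 × 92.3081) = 92.4780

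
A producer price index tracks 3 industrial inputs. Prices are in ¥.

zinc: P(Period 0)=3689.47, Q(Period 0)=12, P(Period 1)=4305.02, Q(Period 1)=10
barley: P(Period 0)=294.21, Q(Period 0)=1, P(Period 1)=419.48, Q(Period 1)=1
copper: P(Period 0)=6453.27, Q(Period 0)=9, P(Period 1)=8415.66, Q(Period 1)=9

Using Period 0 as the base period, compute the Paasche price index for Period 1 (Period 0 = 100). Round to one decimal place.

Paasche price index uses current-period quantities as weights.
ΣP(Period 1)·Q(Period 1) = 4305.02×10 + 419.48×1 + 8415.66×9 = 43050.2 + 419.48 + 75740.94 = 119210.62
ΣP(Period 0)·Q(Period 1) = 3689.47×10 + 294.21×1 + 6453.27×9 = 36894.7 + 294.21 + 58079.43 = 95268.34
Index = 119210.62 / 95268.34 × 100 = 125.1314

125.1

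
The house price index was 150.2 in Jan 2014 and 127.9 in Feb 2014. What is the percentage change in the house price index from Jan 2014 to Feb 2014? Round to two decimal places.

-14.85%

Change = (127.9 − 150.2) / 150.2 × 100
       = -22.3 / 150.2 × 100 = -14.8469%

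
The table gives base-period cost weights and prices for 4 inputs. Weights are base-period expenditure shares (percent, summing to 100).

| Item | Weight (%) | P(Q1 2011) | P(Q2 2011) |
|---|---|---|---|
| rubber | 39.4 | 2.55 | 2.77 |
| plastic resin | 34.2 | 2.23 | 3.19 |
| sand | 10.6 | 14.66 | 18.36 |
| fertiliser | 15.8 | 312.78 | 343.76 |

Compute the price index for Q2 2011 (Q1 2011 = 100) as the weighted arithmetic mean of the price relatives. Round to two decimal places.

rubber: 39.4 × (2.77/2.55) = 39.4 × 1.086275 = 42.7992
plastic resin: 34.2 × (3.19/2.23) = 34.2 × 1.430493 = 48.9229
sand: 10.6 × (18.36/14.66) = 10.6 × 1.252387 = 13.2753
fertiliser: 15.8 × (343.76/312.78) = 15.8 × 1.099047 = 17.3649
Index = Σ wᵢ·(p₁ᵢ/p₀ᵢ) = 42.7992 + 48.9229 + 13.2753 + 17.3649 = 122.3623

122.36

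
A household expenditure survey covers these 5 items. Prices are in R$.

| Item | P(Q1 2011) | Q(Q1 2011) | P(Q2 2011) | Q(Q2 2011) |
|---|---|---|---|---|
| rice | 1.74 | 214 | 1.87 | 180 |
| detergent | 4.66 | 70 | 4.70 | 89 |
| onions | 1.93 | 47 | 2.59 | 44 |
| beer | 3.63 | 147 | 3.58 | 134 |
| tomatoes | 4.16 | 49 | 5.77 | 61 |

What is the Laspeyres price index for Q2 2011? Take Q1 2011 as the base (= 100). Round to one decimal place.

Laspeyres price index uses base-period quantities as weights.
ΣP(Q2 2011)·Q(Q1 2011) = 1.87×214 + 4.70×70 + 2.59×47 + 3.58×147 + 5.77×49 = 400.18 + 329 + 121.73 + 526.26 + 282.73 = 1659.9
ΣP(Q1 2011)·Q(Q1 2011) = 1.74×214 + 4.66×70 + 1.93×47 + 3.63×147 + 4.16×49 = 372.36 + 326.2 + 90.71 + 533.61 + 203.84 = 1526.72
Index = 1659.9 / 1526.72 × 100 = 108.7233

108.7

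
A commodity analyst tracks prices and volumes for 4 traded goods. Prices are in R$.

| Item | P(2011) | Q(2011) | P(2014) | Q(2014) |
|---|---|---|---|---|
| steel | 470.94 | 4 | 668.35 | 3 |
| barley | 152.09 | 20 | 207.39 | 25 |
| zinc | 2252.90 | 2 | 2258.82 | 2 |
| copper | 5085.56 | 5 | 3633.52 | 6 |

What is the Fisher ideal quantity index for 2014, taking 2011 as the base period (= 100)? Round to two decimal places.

114.49

Laspeyres component (base-period weights):
ΣP(2011)Q(2014) = 470.94×3 + 152.09×25 + 2252.90×2 + 5085.56×6 = 1412.82 + 3802.25 + 4505.8 + 30513.36 = 40234.23
ΣP(2011)Q(2011) = 470.94×4 + 152.09×20 + 2252.90×2 + 5085.56×5 = 1883.76 + 3041.8 + 4505.8 + 25427.8 = 34859.16
L = 40234.23 / 34859.16 × 100 = 115.4194
Paasche component (current-period weights):
ΣP(2014)Q(2014) = 668.35×3 + 207.39×25 + 2258.82×2 + 3633.52×6 = 2005.05 + 5184.75 + 4517.64 + 21801.12 = 33508.56
ΣP(2014)Q(2011) = 668.35×4 + 207.39×20 + 2258.82×2 + 3633.52×5 = 2673.4 + 4147.8 + 4517.64 + 18167.6 = 29506.44
P = 33508.56 / 29506.44 × 100 = 113.5635
Fisher = √(L × P) = √(115.4194 × 113.5635) = 114.4877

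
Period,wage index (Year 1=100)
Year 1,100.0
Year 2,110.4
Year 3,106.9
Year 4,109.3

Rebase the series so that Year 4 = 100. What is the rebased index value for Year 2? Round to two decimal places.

Rebased(Year 2) = 110.4 / 109.3 × 100 = 101.0064

101.01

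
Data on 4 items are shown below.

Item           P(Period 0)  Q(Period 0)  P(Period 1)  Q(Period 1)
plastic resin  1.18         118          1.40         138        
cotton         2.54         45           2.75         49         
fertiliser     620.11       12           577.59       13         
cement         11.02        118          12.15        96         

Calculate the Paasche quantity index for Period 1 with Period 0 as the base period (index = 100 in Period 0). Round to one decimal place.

Paasche quantity index uses current-period prices as weights.
ΣP(Period 1)·Q(Period 1) = 1.40×138 + 2.75×49 + 577.59×13 + 12.15×96 = 193.2 + 134.75 + 7508.67 + 1166.4 = 9003.02
ΣP(Period 1)·Q(Period 0) = 1.40×118 + 2.75×45 + 577.59×12 + 12.15×118 = 165.2 + 123.75 + 6931.08 + 1433.7 = 8653.73
Index = 9003.02 / 8653.73 × 100 = 104.0363

104.0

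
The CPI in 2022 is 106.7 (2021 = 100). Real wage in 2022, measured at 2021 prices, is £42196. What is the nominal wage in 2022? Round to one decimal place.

Nominal = Real × (Index/100) = 42196 × (106.7/100)
        = 42196 × 1.067 = 45023.1320

45023.1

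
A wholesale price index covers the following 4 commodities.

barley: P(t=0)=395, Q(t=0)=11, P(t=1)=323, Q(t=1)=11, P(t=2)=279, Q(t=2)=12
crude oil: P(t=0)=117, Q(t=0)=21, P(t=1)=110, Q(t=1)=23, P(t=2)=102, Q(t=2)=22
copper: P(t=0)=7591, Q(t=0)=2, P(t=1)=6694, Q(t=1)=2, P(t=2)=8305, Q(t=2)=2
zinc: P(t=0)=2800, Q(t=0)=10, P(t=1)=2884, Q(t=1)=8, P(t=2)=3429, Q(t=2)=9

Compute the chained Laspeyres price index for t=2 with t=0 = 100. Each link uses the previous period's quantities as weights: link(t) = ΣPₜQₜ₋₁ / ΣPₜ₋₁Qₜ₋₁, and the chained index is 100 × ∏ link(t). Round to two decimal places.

Link t=0→t=1:
ΣP(t=1)Q(t=0) = 323×11 + 110×21 + 6694×2 + 2884×10 = 3553 + 2310 + 13388 + 28840 = 48091
ΣP(t=0)Q(t=0) = 395×11 + 117×21 + 7591×2 + 2800×10 = 4345 + 2457 + 15182 + 28000 = 49984
link = 48091/49984 = 0.962128
Link t=1→t=2:
ΣP(t=2)Q(t=1) = 279×11 + 102×23 + 8305×2 + 3429×8 = 3069 + 2346 + 16610 + 27432 = 49457
ΣP(t=1)Q(t=1) = 323×11 + 110×23 + 6694×2 + 2884×8 = 3553 + 2530 + 13388 + 23072 = 42543
link = 49457/42543 = 1.162518
Chained index = 100 × 0.962128 × 1.162518 = 111.8491

111.85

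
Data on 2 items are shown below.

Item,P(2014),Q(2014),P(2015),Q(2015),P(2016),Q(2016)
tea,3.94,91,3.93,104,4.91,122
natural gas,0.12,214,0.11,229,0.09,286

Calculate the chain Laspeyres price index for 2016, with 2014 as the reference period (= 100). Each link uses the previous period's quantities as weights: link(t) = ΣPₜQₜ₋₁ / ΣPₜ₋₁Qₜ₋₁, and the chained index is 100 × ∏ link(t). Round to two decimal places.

Link 2014→2015:
ΣP(2015)Q(2014) = 3.93×91 + 0.11×214 = 357.63 + 23.54 = 381.17
ΣP(2014)Q(2014) = 3.94×91 + 0.12×214 = 358.54 + 25.68 = 384.22
link = 381.17/384.22 = 0.992062
Link 2015→2016:
ΣP(2016)Q(2015) = 4.91×104 + 0.09×229 = 510.64 + 20.61 = 531.25
ΣP(2015)Q(2015) = 3.93×104 + 0.11×229 = 408.72 + 25.19 = 433.91
link = 531.25/433.91 = 1.224332
Chained index = 100 × 0.992062 × 1.224332 = 121.4613

121.46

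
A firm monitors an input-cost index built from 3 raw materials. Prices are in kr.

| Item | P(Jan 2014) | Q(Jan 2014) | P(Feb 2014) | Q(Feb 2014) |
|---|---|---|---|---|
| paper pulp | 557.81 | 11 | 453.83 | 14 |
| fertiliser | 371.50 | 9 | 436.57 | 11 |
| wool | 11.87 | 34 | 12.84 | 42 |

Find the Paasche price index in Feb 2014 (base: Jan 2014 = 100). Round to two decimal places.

Paasche price index uses current-period quantities as weights.
ΣP(Feb 2014)·Q(Feb 2014) = 453.83×14 + 436.57×11 + 12.84×42 = 6353.62 + 4802.27 + 539.28 = 11695.17
ΣP(Jan 2014)·Q(Feb 2014) = 557.81×14 + 371.50×11 + 11.87×42 = 7809.34 + 4086.5 + 498.54 = 12394.38
Index = 11695.17 / 12394.38 × 100 = 94.3587

94.36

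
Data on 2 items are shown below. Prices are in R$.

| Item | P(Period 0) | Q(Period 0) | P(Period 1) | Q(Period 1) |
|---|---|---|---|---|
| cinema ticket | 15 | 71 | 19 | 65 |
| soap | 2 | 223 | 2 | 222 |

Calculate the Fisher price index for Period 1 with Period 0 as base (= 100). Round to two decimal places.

118.56

Laspeyres component (base-period weights):
ΣP(Period 1)Q(Period 0) = 19×71 + 2×223 = 1349 + 446 = 1795
ΣP(Period 0)Q(Period 0) = 15×71 + 2×223 = 1065 + 446 = 1511
L = 1795 / 1511 × 100 = 118.7955
Paasche component (current-period weights):
ΣP(Period 1)Q(Period 1) = 19×65 + 2×222 = 1235 + 444 = 1679
ΣP(Period 0)Q(Period 1) = 15×65 + 2×222 = 975 + 444 = 1419
P = 1679 / 1419 × 100 = 118.3228
Fisher = √(L × P) = √(118.7955 × 118.3228) = 118.5589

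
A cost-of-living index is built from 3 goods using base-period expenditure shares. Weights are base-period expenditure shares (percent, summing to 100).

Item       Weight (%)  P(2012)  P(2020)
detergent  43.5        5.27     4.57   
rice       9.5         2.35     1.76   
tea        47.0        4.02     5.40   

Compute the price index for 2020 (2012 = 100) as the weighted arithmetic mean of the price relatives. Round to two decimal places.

107.97

detergent: 43.5 × (4.57/5.27) = 43.5 × 0.867173 = 37.7220
rice: 9.5 × (1.76/2.35) = 9.5 × 0.748936 = 7.1149
tea: 47.0 × (5.40/4.02) = 47.0 × 1.343284 = 63.1343
Index = Σ wᵢ·(p₁ᵢ/p₀ᵢ) = 37.7220 + 7.1149 + 63.1343 = 107.9712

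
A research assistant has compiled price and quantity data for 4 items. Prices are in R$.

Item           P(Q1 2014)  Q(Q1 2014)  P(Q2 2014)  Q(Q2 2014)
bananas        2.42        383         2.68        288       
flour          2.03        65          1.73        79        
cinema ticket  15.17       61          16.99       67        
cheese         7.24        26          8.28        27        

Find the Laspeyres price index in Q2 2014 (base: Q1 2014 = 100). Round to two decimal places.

110.04

Laspeyres price index uses base-period quantities as weights.
ΣP(Q2 2014)·Q(Q1 2014) = 2.68×383 + 1.73×65 + 16.99×61 + 8.28×26 = 1026.44 + 112.45 + 1036.39 + 215.28 = 2390.56
ΣP(Q1 2014)·Q(Q1 2014) = 2.42×383 + 2.03×65 + 15.17×61 + 7.24×26 = 926.86 + 131.95 + 925.37 + 188.24 = 2172.42
Index = 2390.56 / 2172.42 × 100 = 110.0413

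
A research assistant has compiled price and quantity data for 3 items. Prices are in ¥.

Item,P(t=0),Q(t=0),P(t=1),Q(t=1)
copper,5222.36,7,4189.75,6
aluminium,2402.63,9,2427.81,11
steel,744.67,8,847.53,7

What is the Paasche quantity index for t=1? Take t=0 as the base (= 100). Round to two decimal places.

Paasche quantity index uses current-period prices as weights.
ΣP(t=1)·Q(t=1) = 4189.75×6 + 2427.81×11 + 847.53×7 = 25138.5 + 26705.91 + 5932.71 = 57777.12
ΣP(t=1)·Q(t=0) = 4189.75×7 + 2427.81×9 + 847.53×8 = 29328.25 + 21850.29 + 6780.24 = 57958.78
Index = 57777.12 / 57958.78 × 100 = 99.6866

99.69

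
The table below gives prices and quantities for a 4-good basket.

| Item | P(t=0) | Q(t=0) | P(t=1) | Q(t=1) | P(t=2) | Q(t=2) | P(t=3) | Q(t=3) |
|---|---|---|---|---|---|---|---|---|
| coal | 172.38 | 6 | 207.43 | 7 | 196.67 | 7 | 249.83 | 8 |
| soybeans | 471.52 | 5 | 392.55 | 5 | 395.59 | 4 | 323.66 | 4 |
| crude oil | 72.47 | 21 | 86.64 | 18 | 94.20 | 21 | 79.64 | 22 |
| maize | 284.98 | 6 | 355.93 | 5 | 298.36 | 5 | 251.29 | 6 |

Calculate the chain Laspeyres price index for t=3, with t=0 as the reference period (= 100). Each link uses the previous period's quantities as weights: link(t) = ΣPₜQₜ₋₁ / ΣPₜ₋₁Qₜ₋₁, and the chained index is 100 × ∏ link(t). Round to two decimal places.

Link t=0→t=1:
ΣP(t=1)Q(t=0) = 207.43×6 + 392.55×5 + 86.64×21 + 355.93×6 = 1244.58 + 1962.75 + 1819.44 + 2135.58 = 7162.35
ΣP(t=0)Q(t=0) = 172.38×6 + 471.52×5 + 72.47×21 + 284.98×6 = 1034.28 + 2357.6 + 1521.87 + 1709.88 = 6623.63
link = 7162.35/6623.63 = 1.081333
Link t=1→t=2:
ΣP(t=2)Q(t=1) = 196.67×7 + 395.59×5 + 94.20×18 + 298.36×5 = 1376.69 + 1977.95 + 1695.6 + 1491.8 = 6542.04
ΣP(t=1)Q(t=1) = 207.43×7 + 392.55×5 + 86.64×18 + 355.93×5 = 1452.01 + 1962.75 + 1559.52 + 1779.65 = 6753.93
link = 6542.04/6753.93 = 0.968627
Link t=2→t=3:
ΣP(t=3)Q(t=2) = 249.83×7 + 323.66×4 + 79.64×21 + 251.29×5 = 1748.81 + 1294.64 + 1672.44 + 1256.45 = 5972.34
ΣP(t=2)Q(t=2) = 196.67×7 + 395.59×4 + 94.20×21 + 298.36×5 = 1376.69 + 1582.36 + 1978.2 + 1491.8 = 6429.05
link = 5972.34/6429.05 = 0.928962
Chained index = 100 × 1.081333 × 0.968627 × 0.928962 = 97.3002

97.30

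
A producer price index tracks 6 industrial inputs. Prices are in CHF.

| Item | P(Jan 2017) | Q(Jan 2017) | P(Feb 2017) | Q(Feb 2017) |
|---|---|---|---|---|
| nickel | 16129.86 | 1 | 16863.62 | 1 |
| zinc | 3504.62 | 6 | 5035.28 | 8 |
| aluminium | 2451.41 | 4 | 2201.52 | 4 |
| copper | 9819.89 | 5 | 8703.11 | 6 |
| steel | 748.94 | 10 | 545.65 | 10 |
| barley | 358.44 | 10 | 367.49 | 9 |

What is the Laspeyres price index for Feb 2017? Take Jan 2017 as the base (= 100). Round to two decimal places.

101.30

Laspeyres price index uses base-period quantities as weights.
ΣP(Feb 2017)·Q(Jan 2017) = 16863.62×1 + 5035.28×6 + 2201.52×4 + 8703.11×5 + 545.65×10 + 367.49×10 = 16863.62 + 30211.68 + 8806.08 + 43515.55 + 5456.5 + 3674.9 = 108528.33
ΣP(Jan 2017)·Q(Jan 2017) = 16129.86×1 + 3504.62×6 + 2451.41×4 + 9819.89×5 + 748.94×10 + 358.44×10 = 16129.86 + 21027.72 + 9805.64 + 49099.45 + 7489.4 + 3584.4 = 107136.47
Index = 108528.33 / 107136.47 × 100 = 101.2991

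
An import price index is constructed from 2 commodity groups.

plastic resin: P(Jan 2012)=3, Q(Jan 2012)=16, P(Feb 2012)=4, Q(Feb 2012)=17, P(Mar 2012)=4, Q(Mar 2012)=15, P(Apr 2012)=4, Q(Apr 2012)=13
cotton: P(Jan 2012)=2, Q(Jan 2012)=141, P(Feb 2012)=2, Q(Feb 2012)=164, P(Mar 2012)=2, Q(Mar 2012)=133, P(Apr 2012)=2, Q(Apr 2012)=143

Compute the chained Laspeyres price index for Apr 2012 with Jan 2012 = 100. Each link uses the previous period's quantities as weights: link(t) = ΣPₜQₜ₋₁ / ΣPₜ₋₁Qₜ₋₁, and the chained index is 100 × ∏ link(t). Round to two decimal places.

104.85

Link Jan 2012→Feb 2012:
ΣP(Feb 2012)Q(Jan 2012) = 4×16 + 2×141 = 64 + 282 = 346
ΣP(Jan 2012)Q(Jan 2012) = 3×16 + 2×141 = 48 + 282 = 330
link = 346/330 = 1.048485
Link Feb 2012→Mar 2012:
ΣP(Mar 2012)Q(Feb 2012) = 4×17 + 2×164 = 68 + 328 = 396
ΣP(Feb 2012)Q(Feb 2012) = 4×17 + 2×164 = 68 + 328 = 396
link = 396/396 = 1.000000
Link Mar 2012→Apr 2012:
ΣP(Apr 2012)Q(Mar 2012) = 4×15 + 2×133 = 60 + 266 = 326
ΣP(Mar 2012)Q(Mar 2012) = 4×15 + 2×133 = 60 + 266 = 326
link = 326/326 = 1.000000
Chained index = 100 × 1.048485 × 1.000000 × 1.000000 = 104.8485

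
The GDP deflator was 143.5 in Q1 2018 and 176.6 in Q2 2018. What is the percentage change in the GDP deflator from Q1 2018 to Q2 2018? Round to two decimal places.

23.07%

Change = (176.6 − 143.5) / 143.5 × 100
       = 33.1 / 143.5 × 100 = 23.0662%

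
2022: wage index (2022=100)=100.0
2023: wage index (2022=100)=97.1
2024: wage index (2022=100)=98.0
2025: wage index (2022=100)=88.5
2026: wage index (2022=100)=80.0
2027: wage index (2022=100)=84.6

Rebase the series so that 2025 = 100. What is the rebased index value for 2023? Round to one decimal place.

109.7

Rebased(2023) = 97.1 / 88.5 × 100 = 109.7175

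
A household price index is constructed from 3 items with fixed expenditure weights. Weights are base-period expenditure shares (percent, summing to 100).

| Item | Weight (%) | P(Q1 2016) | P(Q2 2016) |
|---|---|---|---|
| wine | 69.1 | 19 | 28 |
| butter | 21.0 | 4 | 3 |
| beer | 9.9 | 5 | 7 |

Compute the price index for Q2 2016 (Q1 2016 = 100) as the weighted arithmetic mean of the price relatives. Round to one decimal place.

wine: 69.1 × (28/19) = 69.1 × 1.473684 = 101.8316
butter: 21.0 × (3/4) = 21.0 × 0.750000 = 15.7500
beer: 9.9 × (7/5) = 9.9 × 1.400000 = 13.8600
Index = Σ wᵢ·(p₁ᵢ/p₀ᵢ) = 101.8316 + 15.7500 + 13.8600 = 131.4416

131.4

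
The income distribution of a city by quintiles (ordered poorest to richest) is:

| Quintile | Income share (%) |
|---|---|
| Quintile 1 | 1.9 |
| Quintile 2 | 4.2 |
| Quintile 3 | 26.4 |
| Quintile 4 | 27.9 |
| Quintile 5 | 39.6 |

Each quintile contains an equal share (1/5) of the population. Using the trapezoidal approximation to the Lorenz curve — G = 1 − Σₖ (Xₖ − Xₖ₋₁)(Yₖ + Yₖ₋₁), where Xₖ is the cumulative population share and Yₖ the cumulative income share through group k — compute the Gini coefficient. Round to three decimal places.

Cumulative income shares Yₖ: 0.0190, 0.0610, 0.3250, 0.6040, 1.0000
Σ (Xₖ−Xₖ₋₁)(Yₖ+Yₖ₋₁) = (1/5)(0.0190+0.0000) + (1/5)(0.0610+0.0190) + (1/5)(0.3250+0.0610) + (1/5)(0.6040+0.3250) + (1/5)(1.0000+0.6040)
  = 0.0038 + 0.0160 + 0.0772 + 0.1858 + 0.3208 = 0.6036
G = 1 − 0.6036 = 0.3964

0.396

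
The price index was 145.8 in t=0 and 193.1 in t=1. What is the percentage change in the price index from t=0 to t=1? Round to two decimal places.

32.44%

Change = (193.1 − 145.8) / 145.8 × 100
       = 47.3 / 145.8 × 100 = 32.4417%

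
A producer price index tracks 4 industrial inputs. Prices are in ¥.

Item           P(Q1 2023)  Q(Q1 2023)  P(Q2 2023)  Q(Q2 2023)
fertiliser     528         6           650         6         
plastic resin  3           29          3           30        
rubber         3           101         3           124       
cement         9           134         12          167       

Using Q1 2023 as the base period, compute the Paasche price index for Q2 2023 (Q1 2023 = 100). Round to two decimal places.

Paasche price index uses current-period quantities as weights.
ΣP(Q2 2023)·Q(Q2 2023) = 650×6 + 3×30 + 3×124 + 12×167 = 3900 + 90 + 372 + 2004 = 6366
ΣP(Q1 2023)·Q(Q2 2023) = 528×6 + 3×30 + 3×124 + 9×167 = 3168 + 90 + 372 + 1503 = 5133
Index = 6366 / 5133 × 100 = 124.0210

124.02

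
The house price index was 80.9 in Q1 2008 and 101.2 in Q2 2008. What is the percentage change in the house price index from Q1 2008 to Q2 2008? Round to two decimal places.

Change = (101.2 − 80.9) / 80.9 × 100
       = 20.3 / 80.9 × 100 = 25.0927%

25.09%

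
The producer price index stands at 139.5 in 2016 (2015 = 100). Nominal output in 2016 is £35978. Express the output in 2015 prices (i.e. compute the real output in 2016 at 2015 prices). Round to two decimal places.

Real = Nominal ÷ (Index/100) = 35978 ÷ (139.5/100)
     = 35978 ÷ 1.395 = 25790.6810

25790.68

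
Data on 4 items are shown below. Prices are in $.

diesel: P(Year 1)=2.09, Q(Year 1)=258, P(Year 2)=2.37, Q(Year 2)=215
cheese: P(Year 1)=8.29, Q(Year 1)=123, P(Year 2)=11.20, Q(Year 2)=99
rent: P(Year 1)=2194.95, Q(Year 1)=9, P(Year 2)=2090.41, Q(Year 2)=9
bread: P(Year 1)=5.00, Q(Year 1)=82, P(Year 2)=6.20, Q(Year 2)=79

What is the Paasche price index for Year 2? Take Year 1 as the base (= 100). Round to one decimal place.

Paasche price index uses current-period quantities as weights.
ΣP(Year 2)·Q(Year 2) = 2.37×215 + 11.20×99 + 2090.41×9 + 6.20×79 = 509.55 + 1108.8 + 18813.69 + 489.8 = 20921.84
ΣP(Year 1)·Q(Year 2) = 2.09×215 + 8.29×99 + 2194.95×9 + 5.00×79 = 449.35 + 820.71 + 19754.55 + 395 = 21419.61
Index = 20921.84 / 21419.61 × 100 = 97.6761

97.7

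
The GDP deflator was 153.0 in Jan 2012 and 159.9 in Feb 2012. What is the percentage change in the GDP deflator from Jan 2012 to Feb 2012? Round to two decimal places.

Change = (159.9 − 153.0) / 153.0 × 100
       = 6.9 / 153.0 × 100 = 4.5098%

4.51%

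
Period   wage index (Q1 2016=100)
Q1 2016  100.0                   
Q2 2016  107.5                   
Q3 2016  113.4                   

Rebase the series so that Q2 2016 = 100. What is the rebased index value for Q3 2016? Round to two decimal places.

Rebased(Q3 2016) = 113.4 / 107.5 × 100 = 105.4884

105.49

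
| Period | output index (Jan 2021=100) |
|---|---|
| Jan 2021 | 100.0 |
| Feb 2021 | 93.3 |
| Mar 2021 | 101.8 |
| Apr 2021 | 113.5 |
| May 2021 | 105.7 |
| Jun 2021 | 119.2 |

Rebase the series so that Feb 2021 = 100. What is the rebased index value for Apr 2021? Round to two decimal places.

Rebased(Apr 2021) = 113.5 / 93.3 × 100 = 121.6506

121.65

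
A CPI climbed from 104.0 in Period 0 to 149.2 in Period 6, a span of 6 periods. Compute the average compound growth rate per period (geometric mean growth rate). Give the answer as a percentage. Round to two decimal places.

6.20%

Growth factor = (149.2/104.0)^(1/6) = (1.434615)^(1/6) = 1.061995
Growth rate = 1.061995 − 1 = 0.061995 = 6.1995%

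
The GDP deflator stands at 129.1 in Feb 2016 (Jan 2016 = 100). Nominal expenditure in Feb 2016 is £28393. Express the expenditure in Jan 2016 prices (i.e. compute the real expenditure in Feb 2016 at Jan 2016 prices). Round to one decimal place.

Real = Nominal ÷ (Index/100) = 28393 ÷ (129.1/100)
     = 28393 ÷ 1.291 = 21993.0287

21993.0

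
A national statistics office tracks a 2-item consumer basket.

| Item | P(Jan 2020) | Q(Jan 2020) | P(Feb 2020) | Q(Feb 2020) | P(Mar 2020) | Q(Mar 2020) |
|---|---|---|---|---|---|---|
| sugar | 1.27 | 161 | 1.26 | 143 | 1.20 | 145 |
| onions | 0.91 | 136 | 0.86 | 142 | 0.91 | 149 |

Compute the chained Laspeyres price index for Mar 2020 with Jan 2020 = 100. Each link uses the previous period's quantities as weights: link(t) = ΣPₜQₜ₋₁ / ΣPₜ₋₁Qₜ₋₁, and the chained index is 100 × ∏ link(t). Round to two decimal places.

Link Jan 2020→Feb 2020:
ΣP(Feb 2020)Q(Jan 2020) = 1.26×161 + 0.86×136 = 202.86 + 116.96 = 319.82
ΣP(Jan 2020)Q(Jan 2020) = 1.27×161 + 0.91×136 = 204.47 + 123.76 = 328.23
link = 319.82/328.23 = 0.974378
Link Feb 2020→Mar 2020:
ΣP(Mar 2020)Q(Feb 2020) = 1.20×143 + 0.91×142 = 171.6 + 129.22 = 300.82
ΣP(Feb 2020)Q(Feb 2020) = 1.26×143 + 0.86×142 = 180.18 + 122.12 = 302.3
link = 300.82/302.3 = 0.995104
Chained index = 100 × 0.974378 × 0.995104 = 96.9607

96.96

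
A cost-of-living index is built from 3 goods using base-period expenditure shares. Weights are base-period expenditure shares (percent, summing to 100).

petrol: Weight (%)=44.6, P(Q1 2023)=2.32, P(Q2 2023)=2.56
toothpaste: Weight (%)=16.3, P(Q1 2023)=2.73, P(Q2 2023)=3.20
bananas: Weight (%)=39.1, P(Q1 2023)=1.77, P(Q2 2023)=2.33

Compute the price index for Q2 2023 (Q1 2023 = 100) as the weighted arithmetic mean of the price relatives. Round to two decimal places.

119.79

petrol: 44.6 × (2.56/2.32) = 44.6 × 1.103448 = 49.2138
toothpaste: 16.3 × (3.20/2.73) = 16.3 × 1.172161 = 19.1062
bananas: 39.1 × (2.33/1.77) = 39.1 × 1.316384 = 51.4706
Index = Σ wᵢ·(p₁ᵢ/p₀ᵢ) = 49.2138 + 19.1062 + 51.4706 = 119.7906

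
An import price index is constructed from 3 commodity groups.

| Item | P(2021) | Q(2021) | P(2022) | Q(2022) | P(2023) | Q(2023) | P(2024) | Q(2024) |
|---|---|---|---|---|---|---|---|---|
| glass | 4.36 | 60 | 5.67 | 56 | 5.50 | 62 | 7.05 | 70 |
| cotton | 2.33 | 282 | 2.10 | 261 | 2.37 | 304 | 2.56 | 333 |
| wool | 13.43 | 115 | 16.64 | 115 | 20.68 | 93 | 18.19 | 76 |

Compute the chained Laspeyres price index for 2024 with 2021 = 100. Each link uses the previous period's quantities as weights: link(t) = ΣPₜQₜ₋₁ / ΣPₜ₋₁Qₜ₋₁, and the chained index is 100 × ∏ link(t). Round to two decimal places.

133.82

Link 2021→2022:
ΣP(2022)Q(2021) = 5.67×60 + 2.10×282 + 16.64×115 = 340.2 + 592.2 + 1913.6 = 2846
ΣP(2021)Q(2021) = 4.36×60 + 2.33×282 + 13.43×115 = 261.6 + 657.06 + 1544.45 = 2463.11
link = 2846/2463.11 = 1.155450
Link 2022→2023:
ΣP(2023)Q(2022) = 5.50×56 + 2.37×261 + 20.68×115 = 308 + 618.57 + 2378.2 = 3304.77
ΣP(2022)Q(2022) = 5.67×56 + 2.10×261 + 16.64×115 = 317.52 + 548.1 + 1913.6 = 2779.22
link = 3304.77/2779.22 = 1.189100
Link 2023→2024:
ΣP(2024)Q(2023) = 7.05×62 + 2.56×304 + 18.19×93 = 437.1 + 778.24 + 1691.67 = 2907.01
ΣP(2023)Q(2023) = 5.50×62 + 2.37×304 + 20.68×93 = 341 + 720.48 + 1923.24 = 2984.72
link = 2907.01/2984.72 = 0.973964
Chained index = 100 × 1.155450 × 1.189100 × 0.973964 = 133.8173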